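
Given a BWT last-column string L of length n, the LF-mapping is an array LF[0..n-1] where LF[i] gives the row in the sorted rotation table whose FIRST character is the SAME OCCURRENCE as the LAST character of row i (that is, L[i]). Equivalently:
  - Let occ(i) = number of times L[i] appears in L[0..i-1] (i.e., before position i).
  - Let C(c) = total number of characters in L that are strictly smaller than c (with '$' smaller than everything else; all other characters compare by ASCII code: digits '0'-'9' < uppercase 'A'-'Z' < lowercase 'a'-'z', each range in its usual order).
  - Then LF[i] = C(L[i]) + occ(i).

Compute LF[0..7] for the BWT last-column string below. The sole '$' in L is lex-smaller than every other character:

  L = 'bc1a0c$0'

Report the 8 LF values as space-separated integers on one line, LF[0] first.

Answer: 5 6 3 4 1 7 0 2

Derivation:
Char counts: '$':1, '0':2, '1':1, 'a':1, 'b':1, 'c':2
C (first-col start): C('$')=0, C('0')=1, C('1')=3, C('a')=4, C('b')=5, C('c')=6
L[0]='b': occ=0, LF[0]=C('b')+0=5+0=5
L[1]='c': occ=0, LF[1]=C('c')+0=6+0=6
L[2]='1': occ=0, LF[2]=C('1')+0=3+0=3
L[3]='a': occ=0, LF[3]=C('a')+0=4+0=4
L[4]='0': occ=0, LF[4]=C('0')+0=1+0=1
L[5]='c': occ=1, LF[5]=C('c')+1=6+1=7
L[6]='$': occ=0, LF[6]=C('$')+0=0+0=0
L[7]='0': occ=1, LF[7]=C('0')+1=1+1=2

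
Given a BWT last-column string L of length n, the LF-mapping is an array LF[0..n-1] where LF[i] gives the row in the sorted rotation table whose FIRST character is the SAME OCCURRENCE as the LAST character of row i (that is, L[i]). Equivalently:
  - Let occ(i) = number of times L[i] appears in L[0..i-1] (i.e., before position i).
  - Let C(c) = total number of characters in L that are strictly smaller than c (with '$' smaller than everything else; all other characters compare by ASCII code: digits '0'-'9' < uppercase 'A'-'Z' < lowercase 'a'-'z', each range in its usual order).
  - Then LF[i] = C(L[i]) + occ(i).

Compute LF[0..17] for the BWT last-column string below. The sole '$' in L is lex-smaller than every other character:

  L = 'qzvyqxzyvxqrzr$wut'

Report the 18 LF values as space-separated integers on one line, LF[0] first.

Char counts: '$':1, 'q':3, 'r':2, 't':1, 'u':1, 'v':2, 'w':1, 'x':2, 'y':2, 'z':3
C (first-col start): C('$')=0, C('q')=1, C('r')=4, C('t')=6, C('u')=7, C('v')=8, C('w')=10, C('x')=11, C('y')=13, C('z')=15
L[0]='q': occ=0, LF[0]=C('q')+0=1+0=1
L[1]='z': occ=0, LF[1]=C('z')+0=15+0=15
L[2]='v': occ=0, LF[2]=C('v')+0=8+0=8
L[3]='y': occ=0, LF[3]=C('y')+0=13+0=13
L[4]='q': occ=1, LF[4]=C('q')+1=1+1=2
L[5]='x': occ=0, LF[5]=C('x')+0=11+0=11
L[6]='z': occ=1, LF[6]=C('z')+1=15+1=16
L[7]='y': occ=1, LF[7]=C('y')+1=13+1=14
L[8]='v': occ=1, LF[8]=C('v')+1=8+1=9
L[9]='x': occ=1, LF[9]=C('x')+1=11+1=12
L[10]='q': occ=2, LF[10]=C('q')+2=1+2=3
L[11]='r': occ=0, LF[11]=C('r')+0=4+0=4
L[12]='z': occ=2, LF[12]=C('z')+2=15+2=17
L[13]='r': occ=1, LF[13]=C('r')+1=4+1=5
L[14]='$': occ=0, LF[14]=C('$')+0=0+0=0
L[15]='w': occ=0, LF[15]=C('w')+0=10+0=10
L[16]='u': occ=0, LF[16]=C('u')+0=7+0=7
L[17]='t': occ=0, LF[17]=C('t')+0=6+0=6

Answer: 1 15 8 13 2 11 16 14 9 12 3 4 17 5 0 10 7 6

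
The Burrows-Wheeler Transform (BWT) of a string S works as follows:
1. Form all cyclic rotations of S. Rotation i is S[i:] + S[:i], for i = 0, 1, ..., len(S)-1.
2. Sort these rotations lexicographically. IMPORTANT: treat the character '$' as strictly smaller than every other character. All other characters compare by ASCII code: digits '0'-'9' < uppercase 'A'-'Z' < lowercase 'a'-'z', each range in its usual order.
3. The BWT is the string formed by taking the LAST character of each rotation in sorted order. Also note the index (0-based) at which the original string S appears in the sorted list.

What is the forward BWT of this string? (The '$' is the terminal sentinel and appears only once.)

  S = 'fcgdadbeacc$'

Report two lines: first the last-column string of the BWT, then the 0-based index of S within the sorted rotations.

Answer: ceddcafgab$c
10

Derivation:
All 12 rotations (rotation i = S[i:]+S[:i]):
  rot[0] = fcgdadbeacc$
  rot[1] = cgdadbeacc$f
  rot[2] = gdadbeacc$fc
  rot[3] = dadbeacc$fcg
  rot[4] = adbeacc$fcgd
  rot[5] = dbeacc$fcgda
  rot[6] = beacc$fcgdad
  rot[7] = eacc$fcgdadb
  rot[8] = acc$fcgdadbe
  rot[9] = cc$fcgdadbea
  rot[10] = c$fcgdadbeac
  rot[11] = $fcgdadbeacc
Sorted (with $ < everything):
  sorted[0] = $fcgdadbeacc  (last char: 'c')
  sorted[1] = acc$fcgdadbe  (last char: 'e')
  sorted[2] = adbeacc$fcgd  (last char: 'd')
  sorted[3] = beacc$fcgdad  (last char: 'd')
  sorted[4] = c$fcgdadbeac  (last char: 'c')
  sorted[5] = cc$fcgdadbea  (last char: 'a')
  sorted[6] = cgdadbeacc$f  (last char: 'f')
  sorted[7] = dadbeacc$fcg  (last char: 'g')
  sorted[8] = dbeacc$fcgda  (last char: 'a')
  sorted[9] = eacc$fcgdadb  (last char: 'b')
  sorted[10] = fcgdadbeacc$  (last char: '$')
  sorted[11] = gdadbeacc$fc  (last char: 'c')
Last column: ceddcafgab$c
Original string S is at sorted index 10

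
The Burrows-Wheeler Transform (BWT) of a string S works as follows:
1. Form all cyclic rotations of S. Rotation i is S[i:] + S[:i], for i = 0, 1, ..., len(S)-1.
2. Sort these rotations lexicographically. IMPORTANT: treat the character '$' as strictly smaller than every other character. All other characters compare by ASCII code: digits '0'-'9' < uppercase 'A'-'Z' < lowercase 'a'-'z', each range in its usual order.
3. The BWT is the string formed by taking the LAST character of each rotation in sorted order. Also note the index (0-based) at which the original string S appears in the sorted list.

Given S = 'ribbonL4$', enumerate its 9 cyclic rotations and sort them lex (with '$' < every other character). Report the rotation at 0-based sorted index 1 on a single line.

All 9 rotations (rotation i = S[i:]+S[:i]):
  rot[0] = ribbonL4$
  rot[1] = ibbonL4$r
  rot[2] = bbonL4$ri
  rot[3] = bonL4$rib
  rot[4] = onL4$ribb
  rot[5] = nL4$ribbo
  rot[6] = L4$ribbon
  rot[7] = 4$ribbonL
  rot[8] = $ribbonL4
Sorted (with $ < everything):
  sorted[0] = $ribbonL4
  sorted[1] = 4$ribbonL
  sorted[2] = L4$ribbon
  sorted[3] = bbonL4$ri
  sorted[4] = bonL4$rib
  sorted[5] = ibbonL4$r
  sorted[6] = nL4$ribbo
  sorted[7] = onL4$ribb
  sorted[8] = ribbonL4$
sorted[1] = 4$ribbonL

Answer: 4$ribbonL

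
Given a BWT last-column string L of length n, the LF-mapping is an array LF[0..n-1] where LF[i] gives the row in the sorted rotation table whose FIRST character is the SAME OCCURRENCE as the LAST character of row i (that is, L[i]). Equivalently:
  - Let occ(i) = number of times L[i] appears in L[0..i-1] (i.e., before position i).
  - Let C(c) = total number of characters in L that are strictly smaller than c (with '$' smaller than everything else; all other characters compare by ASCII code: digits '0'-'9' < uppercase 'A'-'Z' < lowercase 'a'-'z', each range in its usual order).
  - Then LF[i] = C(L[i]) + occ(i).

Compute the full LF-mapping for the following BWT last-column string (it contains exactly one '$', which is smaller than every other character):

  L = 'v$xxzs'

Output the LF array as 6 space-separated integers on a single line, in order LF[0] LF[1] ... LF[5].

Answer: 2 0 3 4 5 1

Derivation:
Char counts: '$':1, 's':1, 'v':1, 'x':2, 'z':1
C (first-col start): C('$')=0, C('s')=1, C('v')=2, C('x')=3, C('z')=5
L[0]='v': occ=0, LF[0]=C('v')+0=2+0=2
L[1]='$': occ=0, LF[1]=C('$')+0=0+0=0
L[2]='x': occ=0, LF[2]=C('x')+0=3+0=3
L[3]='x': occ=1, LF[3]=C('x')+1=3+1=4
L[4]='z': occ=0, LF[4]=C('z')+0=5+0=5
L[5]='s': occ=0, LF[5]=C('s')+0=1+0=1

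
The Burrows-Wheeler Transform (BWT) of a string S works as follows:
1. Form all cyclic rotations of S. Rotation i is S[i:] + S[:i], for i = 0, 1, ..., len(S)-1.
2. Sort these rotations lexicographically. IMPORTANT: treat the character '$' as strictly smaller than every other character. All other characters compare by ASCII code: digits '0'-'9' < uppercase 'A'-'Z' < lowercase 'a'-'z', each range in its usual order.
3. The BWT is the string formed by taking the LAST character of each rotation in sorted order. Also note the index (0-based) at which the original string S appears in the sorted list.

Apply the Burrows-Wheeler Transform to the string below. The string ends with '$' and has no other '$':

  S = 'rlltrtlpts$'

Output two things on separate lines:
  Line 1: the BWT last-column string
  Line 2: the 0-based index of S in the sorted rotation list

All 11 rotations (rotation i = S[i:]+S[:i]):
  rot[0] = rlltrtlpts$
  rot[1] = lltrtlpts$r
  rot[2] = ltrtlpts$rl
  rot[3] = trtlpts$rll
  rot[4] = rtlpts$rllt
  rot[5] = tlpts$rlltr
  rot[6] = lpts$rlltrt
  rot[7] = pts$rlltrtl
  rot[8] = ts$rlltrtlp
  rot[9] = s$rlltrtlpt
  rot[10] = $rlltrtlpts
Sorted (with $ < everything):
  sorted[0] = $rlltrtlpts  (last char: 's')
  sorted[1] = lltrtlpts$r  (last char: 'r')
  sorted[2] = lpts$rlltrt  (last char: 't')
  sorted[3] = ltrtlpts$rl  (last char: 'l')
  sorted[4] = pts$rlltrtl  (last char: 'l')
  sorted[5] = rlltrtlpts$  (last char: '$')
  sorted[6] = rtlpts$rllt  (last char: 't')
  sorted[7] = s$rlltrtlpt  (last char: 't')
  sorted[8] = tlpts$rlltr  (last char: 'r')
  sorted[9] = trtlpts$rll  (last char: 'l')
  sorted[10] = ts$rlltrtlp  (last char: 'p')
Last column: srtll$ttrlp
Original string S is at sorted index 5

Answer: srtll$ttrlp
5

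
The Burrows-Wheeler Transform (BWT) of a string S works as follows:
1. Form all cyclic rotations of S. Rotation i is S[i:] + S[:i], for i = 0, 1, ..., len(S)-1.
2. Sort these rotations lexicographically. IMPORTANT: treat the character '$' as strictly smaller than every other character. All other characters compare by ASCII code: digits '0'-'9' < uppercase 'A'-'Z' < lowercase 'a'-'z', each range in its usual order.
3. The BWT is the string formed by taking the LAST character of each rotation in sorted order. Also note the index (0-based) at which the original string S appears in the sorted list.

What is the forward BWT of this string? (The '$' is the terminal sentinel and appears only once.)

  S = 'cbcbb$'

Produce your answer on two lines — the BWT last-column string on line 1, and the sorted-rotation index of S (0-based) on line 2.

Answer: bbccb$
5

Derivation:
All 6 rotations (rotation i = S[i:]+S[:i]):
  rot[0] = cbcbb$
  rot[1] = bcbb$c
  rot[2] = cbb$cb
  rot[3] = bb$cbc
  rot[4] = b$cbcb
  rot[5] = $cbcbb
Sorted (with $ < everything):
  sorted[0] = $cbcbb  (last char: 'b')
  sorted[1] = b$cbcb  (last char: 'b')
  sorted[2] = bb$cbc  (last char: 'c')
  sorted[3] = bcbb$c  (last char: 'c')
  sorted[4] = cbb$cb  (last char: 'b')
  sorted[5] = cbcbb$  (last char: '$')
Last column: bbccb$
Original string S is at sorted index 5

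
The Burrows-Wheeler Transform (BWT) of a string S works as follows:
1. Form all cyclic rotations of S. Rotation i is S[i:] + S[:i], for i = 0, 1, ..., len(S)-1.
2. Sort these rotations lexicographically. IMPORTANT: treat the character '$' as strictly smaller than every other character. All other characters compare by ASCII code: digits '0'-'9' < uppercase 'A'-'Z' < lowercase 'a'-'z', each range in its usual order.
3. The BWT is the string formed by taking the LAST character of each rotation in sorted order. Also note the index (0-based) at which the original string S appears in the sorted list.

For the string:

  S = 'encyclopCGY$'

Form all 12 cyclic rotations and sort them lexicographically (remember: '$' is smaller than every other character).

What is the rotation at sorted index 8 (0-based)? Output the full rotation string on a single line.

All 12 rotations (rotation i = S[i:]+S[:i]):
  rot[0] = encyclopCGY$
  rot[1] = ncyclopCGY$e
  rot[2] = cyclopCGY$en
  rot[3] = yclopCGY$enc
  rot[4] = clopCGY$ency
  rot[5] = lopCGY$encyc
  rot[6] = opCGY$encycl
  rot[7] = pCGY$encyclo
  rot[8] = CGY$encyclop
  rot[9] = GY$encyclopC
  rot[10] = Y$encyclopCG
  rot[11] = $encyclopCGY
Sorted (with $ < everything):
  sorted[0] = $encyclopCGY
  sorted[1] = CGY$encyclop
  sorted[2] = GY$encyclopC
  sorted[3] = Y$encyclopCG
  sorted[4] = clopCGY$ency
  sorted[5] = cyclopCGY$en
  sorted[6] = encyclopCGY$
  sorted[7] = lopCGY$encyc
  sorted[8] = ncyclopCGY$e
  sorted[9] = opCGY$encycl
  sorted[10] = pCGY$encyclo
  sorted[11] = yclopCGY$enc
sorted[8] = ncyclopCGY$e

Answer: ncyclopCGY$e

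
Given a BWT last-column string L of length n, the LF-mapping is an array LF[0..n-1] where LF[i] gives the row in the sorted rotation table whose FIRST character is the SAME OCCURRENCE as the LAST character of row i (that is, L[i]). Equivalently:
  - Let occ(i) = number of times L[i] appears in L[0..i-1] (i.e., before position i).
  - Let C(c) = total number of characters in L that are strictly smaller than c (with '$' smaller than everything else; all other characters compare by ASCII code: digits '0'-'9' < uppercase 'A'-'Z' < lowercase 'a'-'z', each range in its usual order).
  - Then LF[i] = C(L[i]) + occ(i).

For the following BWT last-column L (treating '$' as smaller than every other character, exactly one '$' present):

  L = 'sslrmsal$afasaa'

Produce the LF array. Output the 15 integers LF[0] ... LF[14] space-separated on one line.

Answer: 11 12 7 10 9 13 1 8 0 2 6 3 14 4 5

Derivation:
Char counts: '$':1, 'a':5, 'f':1, 'l':2, 'm':1, 'r':1, 's':4
C (first-col start): C('$')=0, C('a')=1, C('f')=6, C('l')=7, C('m')=9, C('r')=10, C('s')=11
L[0]='s': occ=0, LF[0]=C('s')+0=11+0=11
L[1]='s': occ=1, LF[1]=C('s')+1=11+1=12
L[2]='l': occ=0, LF[2]=C('l')+0=7+0=7
L[3]='r': occ=0, LF[3]=C('r')+0=10+0=10
L[4]='m': occ=0, LF[4]=C('m')+0=9+0=9
L[5]='s': occ=2, LF[5]=C('s')+2=11+2=13
L[6]='a': occ=0, LF[6]=C('a')+0=1+0=1
L[7]='l': occ=1, LF[7]=C('l')+1=7+1=8
L[8]='$': occ=0, LF[8]=C('$')+0=0+0=0
L[9]='a': occ=1, LF[9]=C('a')+1=1+1=2
L[10]='f': occ=0, LF[10]=C('f')+0=6+0=6
L[11]='a': occ=2, LF[11]=C('a')+2=1+2=3
L[12]='s': occ=3, LF[12]=C('s')+3=11+3=14
L[13]='a': occ=3, LF[13]=C('a')+3=1+3=4
L[14]='a': occ=4, LF[14]=C('a')+4=1+4=5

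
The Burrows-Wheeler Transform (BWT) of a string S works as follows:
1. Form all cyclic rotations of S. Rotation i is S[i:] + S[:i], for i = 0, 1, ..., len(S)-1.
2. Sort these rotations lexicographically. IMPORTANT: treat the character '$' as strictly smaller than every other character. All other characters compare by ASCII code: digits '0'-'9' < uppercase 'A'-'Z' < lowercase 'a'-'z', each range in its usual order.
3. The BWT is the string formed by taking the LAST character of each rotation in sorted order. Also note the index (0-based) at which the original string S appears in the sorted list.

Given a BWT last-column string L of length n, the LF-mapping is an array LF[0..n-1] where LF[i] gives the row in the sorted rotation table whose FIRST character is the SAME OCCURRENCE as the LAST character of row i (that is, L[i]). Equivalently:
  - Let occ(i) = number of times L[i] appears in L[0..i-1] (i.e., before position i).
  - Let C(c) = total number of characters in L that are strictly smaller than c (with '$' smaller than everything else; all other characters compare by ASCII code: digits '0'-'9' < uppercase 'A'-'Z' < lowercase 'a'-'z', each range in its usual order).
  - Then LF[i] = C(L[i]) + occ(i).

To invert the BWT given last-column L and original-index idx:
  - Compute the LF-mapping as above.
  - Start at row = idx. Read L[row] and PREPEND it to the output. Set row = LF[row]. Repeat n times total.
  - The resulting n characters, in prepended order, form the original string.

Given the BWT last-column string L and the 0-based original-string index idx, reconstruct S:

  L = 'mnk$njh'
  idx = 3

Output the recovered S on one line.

Answer: kjnhnm$

Derivation:
LF mapping: 4 5 3 0 6 2 1
Walk LF starting at row 3, prepending L[row]:
  step 1: row=3, L[3]='$', prepend. Next row=LF[3]=0
  step 2: row=0, L[0]='m', prepend. Next row=LF[0]=4
  step 3: row=4, L[4]='n', prepend. Next row=LF[4]=6
  step 4: row=6, L[6]='h', prepend. Next row=LF[6]=1
  step 5: row=1, L[1]='n', prepend. Next row=LF[1]=5
  step 6: row=5, L[5]='j', prepend. Next row=LF[5]=2
  step 7: row=2, L[2]='k', prepend. Next row=LF[2]=3
Reversed output: kjnhnm$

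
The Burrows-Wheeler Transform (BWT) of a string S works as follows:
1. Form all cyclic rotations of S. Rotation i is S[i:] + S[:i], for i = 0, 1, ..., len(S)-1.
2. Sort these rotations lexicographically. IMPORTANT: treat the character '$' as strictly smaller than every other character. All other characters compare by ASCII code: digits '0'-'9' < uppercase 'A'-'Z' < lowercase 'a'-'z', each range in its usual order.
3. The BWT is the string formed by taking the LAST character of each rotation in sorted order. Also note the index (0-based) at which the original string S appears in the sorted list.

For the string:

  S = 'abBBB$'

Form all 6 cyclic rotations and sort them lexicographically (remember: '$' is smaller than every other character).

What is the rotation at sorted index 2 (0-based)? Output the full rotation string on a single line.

All 6 rotations (rotation i = S[i:]+S[:i]):
  rot[0] = abBBB$
  rot[1] = bBBB$a
  rot[2] = BBB$ab
  rot[3] = BB$abB
  rot[4] = B$abBB
  rot[5] = $abBBB
Sorted (with $ < everything):
  sorted[0] = $abBBB
  sorted[1] = B$abBB
  sorted[2] = BB$abB
  sorted[3] = BBB$ab
  sorted[4] = abBBB$
  sorted[5] = bBBB$a
sorted[2] = BB$abB

Answer: BB$abB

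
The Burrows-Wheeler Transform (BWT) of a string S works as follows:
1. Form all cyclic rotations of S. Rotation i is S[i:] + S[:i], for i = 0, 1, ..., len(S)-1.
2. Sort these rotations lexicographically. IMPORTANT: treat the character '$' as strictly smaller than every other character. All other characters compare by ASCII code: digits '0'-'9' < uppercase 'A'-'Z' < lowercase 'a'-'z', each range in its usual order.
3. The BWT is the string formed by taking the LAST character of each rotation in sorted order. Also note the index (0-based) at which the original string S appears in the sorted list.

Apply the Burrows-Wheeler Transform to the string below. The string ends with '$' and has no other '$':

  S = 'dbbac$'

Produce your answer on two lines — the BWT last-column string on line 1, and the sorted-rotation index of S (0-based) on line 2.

All 6 rotations (rotation i = S[i:]+S[:i]):
  rot[0] = dbbac$
  rot[1] = bbac$d
  rot[2] = bac$db
  rot[3] = ac$dbb
  rot[4] = c$dbba
  rot[5] = $dbbac
Sorted (with $ < everything):
  sorted[0] = $dbbac  (last char: 'c')
  sorted[1] = ac$dbb  (last char: 'b')
  sorted[2] = bac$db  (last char: 'b')
  sorted[3] = bbac$d  (last char: 'd')
  sorted[4] = c$dbba  (last char: 'a')
  sorted[5] = dbbac$  (last char: '$')
Last column: cbbda$
Original string S is at sorted index 5

Answer: cbbda$
5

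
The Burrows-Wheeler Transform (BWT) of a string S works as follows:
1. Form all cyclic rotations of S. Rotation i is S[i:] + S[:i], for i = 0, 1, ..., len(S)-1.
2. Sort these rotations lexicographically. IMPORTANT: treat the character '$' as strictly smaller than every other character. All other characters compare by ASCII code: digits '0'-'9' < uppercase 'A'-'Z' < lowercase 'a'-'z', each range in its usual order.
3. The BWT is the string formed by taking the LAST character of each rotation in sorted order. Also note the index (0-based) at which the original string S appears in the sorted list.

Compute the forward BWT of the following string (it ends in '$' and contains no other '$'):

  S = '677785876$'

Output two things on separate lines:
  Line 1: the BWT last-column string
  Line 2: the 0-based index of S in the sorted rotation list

All 10 rotations (rotation i = S[i:]+S[:i]):
  rot[0] = 677785876$
  rot[1] = 77785876$6
  rot[2] = 7785876$67
  rot[3] = 785876$677
  rot[4] = 85876$6777
  rot[5] = 5876$67778
  rot[6] = 876$677785
  rot[7] = 76$6777858
  rot[8] = 6$67778587
  rot[9] = $677785876
Sorted (with $ < everything):
  sorted[0] = $677785876  (last char: '6')
  sorted[1] = 5876$67778  (last char: '8')
  sorted[2] = 6$67778587  (last char: '7')
  sorted[3] = 677785876$  (last char: '$')
  sorted[4] = 76$6777858  (last char: '8')
  sorted[5] = 77785876$6  (last char: '6')
  sorted[6] = 7785876$67  (last char: '7')
  sorted[7] = 785876$677  (last char: '7')
  sorted[8] = 85876$6777  (last char: '7')
  sorted[9] = 876$677785  (last char: '5')
Last column: 687$867775
Original string S is at sorted index 3

Answer: 687$867775
3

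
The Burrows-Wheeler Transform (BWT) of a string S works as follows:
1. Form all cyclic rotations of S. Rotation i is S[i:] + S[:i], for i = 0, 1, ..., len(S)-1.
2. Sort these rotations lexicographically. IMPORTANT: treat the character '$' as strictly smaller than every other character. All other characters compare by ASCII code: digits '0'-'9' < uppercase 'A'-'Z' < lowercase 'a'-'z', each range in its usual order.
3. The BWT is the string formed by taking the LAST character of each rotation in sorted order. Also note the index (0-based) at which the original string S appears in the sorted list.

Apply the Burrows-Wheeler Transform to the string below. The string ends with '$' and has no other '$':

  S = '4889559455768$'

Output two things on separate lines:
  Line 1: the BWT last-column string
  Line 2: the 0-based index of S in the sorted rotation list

Answer: 89$49557564858
2

Derivation:
All 14 rotations (rotation i = S[i:]+S[:i]):
  rot[0] = 4889559455768$
  rot[1] = 889559455768$4
  rot[2] = 89559455768$48
  rot[3] = 9559455768$488
  rot[4] = 559455768$4889
  rot[5] = 59455768$48895
  rot[6] = 9455768$488955
  rot[7] = 455768$4889559
  rot[8] = 55768$48895594
  rot[9] = 5768$488955945
  rot[10] = 768$4889559455
  rot[11] = 68$48895594557
  rot[12] = 8$488955945576
  rot[13] = $4889559455768
Sorted (with $ < everything):
  sorted[0] = $4889559455768  (last char: '8')
  sorted[1] = 455768$4889559  (last char: '9')
  sorted[2] = 4889559455768$  (last char: '$')
  sorted[3] = 55768$48895594  (last char: '4')
  sorted[4] = 559455768$4889  (last char: '9')
  sorted[5] = 5768$488955945  (last char: '5')
  sorted[6] = 59455768$48895  (last char: '5')
  sorted[7] = 68$48895594557  (last char: '7')
  sorted[8] = 768$4889559455  (last char: '5')
  sorted[9] = 8$488955945576  (last char: '6')
  sorted[10] = 889559455768$4  (last char: '4')
  sorted[11] = 89559455768$48  (last char: '8')
  sorted[12] = 9455768$488955  (last char: '5')
  sorted[13] = 9559455768$488  (last char: '8')
Last column: 89$49557564858
Original string S is at sorted index 2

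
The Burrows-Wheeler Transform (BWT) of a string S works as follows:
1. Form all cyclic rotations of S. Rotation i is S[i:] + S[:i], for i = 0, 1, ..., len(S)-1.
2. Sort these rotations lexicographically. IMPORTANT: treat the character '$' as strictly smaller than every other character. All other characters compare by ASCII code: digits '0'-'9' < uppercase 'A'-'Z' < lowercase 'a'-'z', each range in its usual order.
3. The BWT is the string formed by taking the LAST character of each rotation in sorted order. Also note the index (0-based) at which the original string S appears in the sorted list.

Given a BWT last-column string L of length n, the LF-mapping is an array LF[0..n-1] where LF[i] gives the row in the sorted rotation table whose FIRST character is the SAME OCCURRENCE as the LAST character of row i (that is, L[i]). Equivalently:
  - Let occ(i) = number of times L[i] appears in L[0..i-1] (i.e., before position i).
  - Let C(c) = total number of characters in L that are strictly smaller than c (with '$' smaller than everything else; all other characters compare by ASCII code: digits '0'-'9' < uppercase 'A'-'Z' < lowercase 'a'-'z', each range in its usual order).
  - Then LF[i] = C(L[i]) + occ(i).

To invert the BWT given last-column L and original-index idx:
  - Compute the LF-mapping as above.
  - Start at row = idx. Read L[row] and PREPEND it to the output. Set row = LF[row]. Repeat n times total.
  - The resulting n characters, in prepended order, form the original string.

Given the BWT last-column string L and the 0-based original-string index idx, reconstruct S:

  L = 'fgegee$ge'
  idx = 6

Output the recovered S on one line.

Answer: geeeggef$

Derivation:
LF mapping: 5 6 1 7 2 3 0 8 4
Walk LF starting at row 6, prepending L[row]:
  step 1: row=6, L[6]='$', prepend. Next row=LF[6]=0
  step 2: row=0, L[0]='f', prepend. Next row=LF[0]=5
  step 3: row=5, L[5]='e', prepend. Next row=LF[5]=3
  step 4: row=3, L[3]='g', prepend. Next row=LF[3]=7
  step 5: row=7, L[7]='g', prepend. Next row=LF[7]=8
  step 6: row=8, L[8]='e', prepend. Next row=LF[8]=4
  step 7: row=4, L[4]='e', prepend. Next row=LF[4]=2
  step 8: row=2, L[2]='e', prepend. Next row=LF[2]=1
  step 9: row=1, L[1]='g', prepend. Next row=LF[1]=6
Reversed output: geeeggef$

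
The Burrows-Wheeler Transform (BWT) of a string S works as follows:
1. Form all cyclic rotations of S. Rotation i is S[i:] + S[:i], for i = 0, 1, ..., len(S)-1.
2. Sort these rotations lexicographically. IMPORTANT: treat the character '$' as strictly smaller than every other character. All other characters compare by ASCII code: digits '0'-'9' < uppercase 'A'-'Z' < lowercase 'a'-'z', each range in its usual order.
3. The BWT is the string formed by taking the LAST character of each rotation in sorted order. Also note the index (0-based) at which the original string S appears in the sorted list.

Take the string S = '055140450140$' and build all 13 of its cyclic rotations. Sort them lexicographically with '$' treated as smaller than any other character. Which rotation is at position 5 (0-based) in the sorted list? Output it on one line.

All 13 rotations (rotation i = S[i:]+S[:i]):
  rot[0] = 055140450140$
  rot[1] = 55140450140$0
  rot[2] = 5140450140$05
  rot[3] = 140450140$055
  rot[4] = 40450140$0551
  rot[5] = 0450140$05514
  rot[6] = 450140$055140
  rot[7] = 50140$0551404
  rot[8] = 0140$05514045
  rot[9] = 140$055140450
  rot[10] = 40$0551404501
  rot[11] = 0$05514045014
  rot[12] = $055140450140
Sorted (with $ < everything):
  sorted[0] = $055140450140
  sorted[1] = 0$05514045014
  sorted[2] = 0140$05514045
  sorted[3] = 0450140$05514
  sorted[4] = 055140450140$
  sorted[5] = 140$055140450
  sorted[6] = 140450140$055
  sorted[7] = 40$0551404501
  sorted[8] = 40450140$0551
  sorted[9] = 450140$055140
  sorted[10] = 50140$0551404
  sorted[11] = 5140450140$05
  sorted[12] = 55140450140$0
sorted[5] = 140$055140450

Answer: 140$055140450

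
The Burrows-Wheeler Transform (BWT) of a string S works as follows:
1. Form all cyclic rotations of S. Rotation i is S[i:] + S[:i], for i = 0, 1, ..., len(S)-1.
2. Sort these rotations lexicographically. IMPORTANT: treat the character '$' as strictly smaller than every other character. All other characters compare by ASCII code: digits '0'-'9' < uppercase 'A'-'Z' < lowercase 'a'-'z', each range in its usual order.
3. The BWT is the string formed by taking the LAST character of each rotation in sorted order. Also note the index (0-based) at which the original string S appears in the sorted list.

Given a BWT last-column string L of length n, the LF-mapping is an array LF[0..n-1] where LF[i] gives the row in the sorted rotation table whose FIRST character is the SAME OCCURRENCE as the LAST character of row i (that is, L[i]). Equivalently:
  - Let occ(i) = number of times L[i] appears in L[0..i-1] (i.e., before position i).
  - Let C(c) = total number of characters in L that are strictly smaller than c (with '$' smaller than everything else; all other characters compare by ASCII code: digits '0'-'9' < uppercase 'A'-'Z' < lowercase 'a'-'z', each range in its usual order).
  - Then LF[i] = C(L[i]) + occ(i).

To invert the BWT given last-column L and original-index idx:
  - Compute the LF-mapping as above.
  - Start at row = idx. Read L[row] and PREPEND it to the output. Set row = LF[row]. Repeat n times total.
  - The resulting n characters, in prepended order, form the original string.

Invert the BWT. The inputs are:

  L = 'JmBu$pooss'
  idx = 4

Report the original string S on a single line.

LF mapping: 2 3 1 9 0 6 4 5 7 8
Walk LF starting at row 4, prepending L[row]:
  step 1: row=4, L[4]='$', prepend. Next row=LF[4]=0
  step 2: row=0, L[0]='J', prepend. Next row=LF[0]=2
  step 3: row=2, L[2]='B', prepend. Next row=LF[2]=1
  step 4: row=1, L[1]='m', prepend. Next row=LF[1]=3
  step 5: row=3, L[3]='u', prepend. Next row=LF[3]=9
  step 6: row=9, L[9]='s', prepend. Next row=LF[9]=8
  step 7: row=8, L[8]='s', prepend. Next row=LF[8]=7
  step 8: row=7, L[7]='o', prepend. Next row=LF[7]=5
  step 9: row=5, L[5]='p', prepend. Next row=LF[5]=6
  step 10: row=6, L[6]='o', prepend. Next row=LF[6]=4
Reversed output: opossumBJ$

Answer: opossumBJ$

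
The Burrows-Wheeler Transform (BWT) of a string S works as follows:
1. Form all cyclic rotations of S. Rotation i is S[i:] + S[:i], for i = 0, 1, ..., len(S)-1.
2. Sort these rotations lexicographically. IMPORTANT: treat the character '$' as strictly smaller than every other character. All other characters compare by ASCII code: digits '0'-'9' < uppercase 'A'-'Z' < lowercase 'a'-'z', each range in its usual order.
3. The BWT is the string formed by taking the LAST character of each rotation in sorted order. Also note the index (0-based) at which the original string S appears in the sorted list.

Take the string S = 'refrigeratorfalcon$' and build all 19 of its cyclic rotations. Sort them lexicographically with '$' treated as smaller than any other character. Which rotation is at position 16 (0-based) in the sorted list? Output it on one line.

Answer: rfalcon$refrigerato

Derivation:
All 19 rotations (rotation i = S[i:]+S[:i]):
  rot[0] = refrigeratorfalcon$
  rot[1] = efrigeratorfalcon$r
  rot[2] = frigeratorfalcon$re
  rot[3] = rigeratorfalcon$ref
  rot[4] = igeratorfalcon$refr
  rot[5] = geratorfalcon$refri
  rot[6] = eratorfalcon$refrig
  rot[7] = ratorfalcon$refrige
  rot[8] = atorfalcon$refriger
  rot[9] = torfalcon$refrigera
  rot[10] = orfalcon$refrigerat
  rot[11] = rfalcon$refrigerato
  rot[12] = falcon$refrigerator
  rot[13] = alcon$refrigeratorf
  rot[14] = lcon$refrigeratorfa
  rot[15] = con$refrigeratorfal
  rot[16] = on$refrigeratorfalc
  rot[17] = n$refrigeratorfalco
  rot[18] = $refrigeratorfalcon
Sorted (with $ < everything):
  sorted[0] = $refrigeratorfalcon
  sorted[1] = alcon$refrigeratorf
  sorted[2] = atorfalcon$refriger
  sorted[3] = con$refrigeratorfal
  sorted[4] = efrigeratorfalcon$r
  sorted[5] = eratorfalcon$refrig
  sorted[6] = falcon$refrigerator
  sorted[7] = frigeratorfalcon$re
  sorted[8] = geratorfalcon$refri
  sorted[9] = igeratorfalcon$refr
  sorted[10] = lcon$refrigeratorfa
  sorted[11] = n$refrigeratorfalco
  sorted[12] = on$refrigeratorfalc
  sorted[13] = orfalcon$refrigerat
  sorted[14] = ratorfalcon$refrige
  sorted[15] = refrigeratorfalcon$
  sorted[16] = rfalcon$refrigerato
  sorted[17] = rigeratorfalcon$ref
  sorted[18] = torfalcon$refrigera
sorted[16] = rfalcon$refrigerato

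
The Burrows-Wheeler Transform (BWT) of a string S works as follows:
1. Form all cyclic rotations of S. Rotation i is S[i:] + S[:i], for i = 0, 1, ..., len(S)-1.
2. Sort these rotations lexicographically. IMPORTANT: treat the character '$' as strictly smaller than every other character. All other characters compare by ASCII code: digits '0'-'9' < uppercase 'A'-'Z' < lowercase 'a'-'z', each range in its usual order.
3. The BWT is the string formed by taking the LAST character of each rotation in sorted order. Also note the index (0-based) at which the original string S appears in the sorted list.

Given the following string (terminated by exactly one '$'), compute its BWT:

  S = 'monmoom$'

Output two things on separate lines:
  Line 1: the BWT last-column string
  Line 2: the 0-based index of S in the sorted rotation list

Answer: mo$noomm
2

Derivation:
All 8 rotations (rotation i = S[i:]+S[:i]):
  rot[0] = monmoom$
  rot[1] = onmoom$m
  rot[2] = nmoom$mo
  rot[3] = moom$mon
  rot[4] = oom$monm
  rot[5] = om$monmo
  rot[6] = m$monmoo
  rot[7] = $monmoom
Sorted (with $ < everything):
  sorted[0] = $monmoom  (last char: 'm')
  sorted[1] = m$monmoo  (last char: 'o')
  sorted[2] = monmoom$  (last char: '$')
  sorted[3] = moom$mon  (last char: 'n')
  sorted[4] = nmoom$mo  (last char: 'o')
  sorted[5] = om$monmo  (last char: 'o')
  sorted[6] = onmoom$m  (last char: 'm')
  sorted[7] = oom$monm  (last char: 'm')
Last column: mo$noomm
Original string S is at sorted index 2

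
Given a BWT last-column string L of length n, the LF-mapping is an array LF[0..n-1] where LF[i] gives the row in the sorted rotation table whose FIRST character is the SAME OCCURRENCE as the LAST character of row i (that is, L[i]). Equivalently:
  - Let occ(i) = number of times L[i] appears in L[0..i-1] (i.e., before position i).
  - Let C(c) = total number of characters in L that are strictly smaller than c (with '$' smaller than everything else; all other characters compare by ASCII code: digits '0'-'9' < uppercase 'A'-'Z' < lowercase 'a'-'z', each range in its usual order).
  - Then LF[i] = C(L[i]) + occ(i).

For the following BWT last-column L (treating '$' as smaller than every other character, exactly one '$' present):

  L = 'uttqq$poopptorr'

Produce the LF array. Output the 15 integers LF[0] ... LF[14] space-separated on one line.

Answer: 14 11 12 7 8 0 4 1 2 5 6 13 3 9 10

Derivation:
Char counts: '$':1, 'o':3, 'p':3, 'q':2, 'r':2, 't':3, 'u':1
C (first-col start): C('$')=0, C('o')=1, C('p')=4, C('q')=7, C('r')=9, C('t')=11, C('u')=14
L[0]='u': occ=0, LF[0]=C('u')+0=14+0=14
L[1]='t': occ=0, LF[1]=C('t')+0=11+0=11
L[2]='t': occ=1, LF[2]=C('t')+1=11+1=12
L[3]='q': occ=0, LF[3]=C('q')+0=7+0=7
L[4]='q': occ=1, LF[4]=C('q')+1=7+1=8
L[5]='$': occ=0, LF[5]=C('$')+0=0+0=0
L[6]='p': occ=0, LF[6]=C('p')+0=4+0=4
L[7]='o': occ=0, LF[7]=C('o')+0=1+0=1
L[8]='o': occ=1, LF[8]=C('o')+1=1+1=2
L[9]='p': occ=1, LF[9]=C('p')+1=4+1=5
L[10]='p': occ=2, LF[10]=C('p')+2=4+2=6
L[11]='t': occ=2, LF[11]=C('t')+2=11+2=13
L[12]='o': occ=2, LF[12]=C('o')+2=1+2=3
L[13]='r': occ=0, LF[13]=C('r')+0=9+0=9
L[14]='r': occ=1, LF[14]=C('r')+1=9+1=10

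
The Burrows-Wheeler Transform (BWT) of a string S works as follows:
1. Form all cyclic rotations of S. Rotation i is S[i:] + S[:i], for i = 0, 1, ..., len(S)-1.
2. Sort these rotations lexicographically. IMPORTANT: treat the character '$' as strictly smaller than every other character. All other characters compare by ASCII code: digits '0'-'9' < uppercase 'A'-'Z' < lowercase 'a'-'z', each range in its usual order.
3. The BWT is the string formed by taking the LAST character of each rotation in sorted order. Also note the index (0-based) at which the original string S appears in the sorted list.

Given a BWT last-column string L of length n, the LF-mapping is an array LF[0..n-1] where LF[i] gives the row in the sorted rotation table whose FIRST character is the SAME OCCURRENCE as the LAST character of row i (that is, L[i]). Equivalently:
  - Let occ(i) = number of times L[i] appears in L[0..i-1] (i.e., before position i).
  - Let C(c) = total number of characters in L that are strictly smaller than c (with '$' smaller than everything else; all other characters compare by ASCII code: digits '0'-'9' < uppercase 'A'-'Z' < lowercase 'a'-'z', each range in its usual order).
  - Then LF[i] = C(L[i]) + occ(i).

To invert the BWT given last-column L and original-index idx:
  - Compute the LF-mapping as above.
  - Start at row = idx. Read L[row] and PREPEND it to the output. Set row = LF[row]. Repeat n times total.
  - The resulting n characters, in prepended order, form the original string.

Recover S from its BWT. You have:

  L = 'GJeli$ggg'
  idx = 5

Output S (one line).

LF mapping: 1 2 3 8 7 0 4 5 6
Walk LF starting at row 5, prepending L[row]:
  step 1: row=5, L[5]='$', prepend. Next row=LF[5]=0
  step 2: row=0, L[0]='G', prepend. Next row=LF[0]=1
  step 3: row=1, L[1]='J', prepend. Next row=LF[1]=2
  step 4: row=2, L[2]='e', prepend. Next row=LF[2]=3
  step 5: row=3, L[3]='l', prepend. Next row=LF[3]=8
  step 6: row=8, L[8]='g', prepend. Next row=LF[8]=6
  step 7: row=6, L[6]='g', prepend. Next row=LF[6]=4
  step 8: row=4, L[4]='i', prepend. Next row=LF[4]=7
  step 9: row=7, L[7]='g', prepend. Next row=LF[7]=5
Reversed output: giggleJG$

Answer: giggleJG$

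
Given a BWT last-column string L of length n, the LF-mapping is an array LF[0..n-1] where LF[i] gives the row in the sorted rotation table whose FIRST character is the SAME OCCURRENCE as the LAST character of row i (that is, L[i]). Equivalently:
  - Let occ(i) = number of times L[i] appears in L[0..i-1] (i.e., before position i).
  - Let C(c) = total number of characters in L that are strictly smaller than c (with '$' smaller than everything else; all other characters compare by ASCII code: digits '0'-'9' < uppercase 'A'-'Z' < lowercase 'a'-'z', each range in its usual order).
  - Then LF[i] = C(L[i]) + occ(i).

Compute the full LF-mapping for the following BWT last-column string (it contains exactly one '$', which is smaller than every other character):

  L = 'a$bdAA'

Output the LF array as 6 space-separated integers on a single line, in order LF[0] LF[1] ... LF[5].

Answer: 3 0 4 5 1 2

Derivation:
Char counts: '$':1, 'A':2, 'a':1, 'b':1, 'd':1
C (first-col start): C('$')=0, C('A')=1, C('a')=3, C('b')=4, C('d')=5
L[0]='a': occ=0, LF[0]=C('a')+0=3+0=3
L[1]='$': occ=0, LF[1]=C('$')+0=0+0=0
L[2]='b': occ=0, LF[2]=C('b')+0=4+0=4
L[3]='d': occ=0, LF[3]=C('d')+0=5+0=5
L[4]='A': occ=0, LF[4]=C('A')+0=1+0=1
L[5]='A': occ=1, LF[5]=C('A')+1=1+1=2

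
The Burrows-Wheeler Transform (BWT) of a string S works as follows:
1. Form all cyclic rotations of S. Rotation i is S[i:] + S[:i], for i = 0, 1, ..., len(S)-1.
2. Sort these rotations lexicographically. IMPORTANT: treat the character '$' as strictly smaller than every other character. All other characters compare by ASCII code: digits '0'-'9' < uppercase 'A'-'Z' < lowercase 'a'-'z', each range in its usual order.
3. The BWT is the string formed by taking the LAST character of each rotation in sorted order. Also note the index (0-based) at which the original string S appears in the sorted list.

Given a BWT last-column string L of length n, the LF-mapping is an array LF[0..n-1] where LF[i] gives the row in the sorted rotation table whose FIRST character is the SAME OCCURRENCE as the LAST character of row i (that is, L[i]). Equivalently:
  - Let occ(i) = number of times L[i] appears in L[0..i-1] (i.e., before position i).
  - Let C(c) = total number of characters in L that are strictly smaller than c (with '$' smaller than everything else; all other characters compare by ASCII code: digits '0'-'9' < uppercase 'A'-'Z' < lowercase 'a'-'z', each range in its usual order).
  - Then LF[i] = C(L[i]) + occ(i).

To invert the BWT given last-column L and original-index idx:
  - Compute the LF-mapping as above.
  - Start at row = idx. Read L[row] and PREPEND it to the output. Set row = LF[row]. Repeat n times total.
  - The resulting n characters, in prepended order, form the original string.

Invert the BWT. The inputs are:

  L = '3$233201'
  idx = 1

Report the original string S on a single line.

LF mapping: 5 0 3 6 7 4 1 2
Walk LF starting at row 1, prepending L[row]:
  step 1: row=1, L[1]='$', prepend. Next row=LF[1]=0
  step 2: row=0, L[0]='3', prepend. Next row=LF[0]=5
  step 3: row=5, L[5]='2', prepend. Next row=LF[5]=4
  step 4: row=4, L[4]='3', prepend. Next row=LF[4]=7
  step 5: row=7, L[7]='1', prepend. Next row=LF[7]=2
  step 6: row=2, L[2]='2', prepend. Next row=LF[2]=3
  step 7: row=3, L[3]='3', prepend. Next row=LF[3]=6
  step 8: row=6, L[6]='0', prepend. Next row=LF[6]=1
Reversed output: 0321323$

Answer: 0321323$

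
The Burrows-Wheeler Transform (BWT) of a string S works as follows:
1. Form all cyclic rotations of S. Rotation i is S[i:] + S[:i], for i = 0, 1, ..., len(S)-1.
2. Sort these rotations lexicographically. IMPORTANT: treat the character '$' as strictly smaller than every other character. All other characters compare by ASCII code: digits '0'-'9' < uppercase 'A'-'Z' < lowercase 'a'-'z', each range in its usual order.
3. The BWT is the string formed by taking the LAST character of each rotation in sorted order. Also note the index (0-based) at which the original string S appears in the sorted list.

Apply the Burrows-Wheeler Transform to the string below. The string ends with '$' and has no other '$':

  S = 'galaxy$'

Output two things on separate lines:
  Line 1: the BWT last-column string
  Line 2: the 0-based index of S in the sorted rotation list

Answer: ygl$aax
3

Derivation:
All 7 rotations (rotation i = S[i:]+S[:i]):
  rot[0] = galaxy$
  rot[1] = alaxy$g
  rot[2] = laxy$ga
  rot[3] = axy$gal
  rot[4] = xy$gala
  rot[5] = y$galax
  rot[6] = $galaxy
Sorted (with $ < everything):
  sorted[0] = $galaxy  (last char: 'y')
  sorted[1] = alaxy$g  (last char: 'g')
  sorted[2] = axy$gal  (last char: 'l')
  sorted[3] = galaxy$  (last char: '$')
  sorted[4] = laxy$ga  (last char: 'a')
  sorted[5] = xy$gala  (last char: 'a')
  sorted[6] = y$galax  (last char: 'x')
Last column: ygl$aax
Original string S is at sorted index 3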